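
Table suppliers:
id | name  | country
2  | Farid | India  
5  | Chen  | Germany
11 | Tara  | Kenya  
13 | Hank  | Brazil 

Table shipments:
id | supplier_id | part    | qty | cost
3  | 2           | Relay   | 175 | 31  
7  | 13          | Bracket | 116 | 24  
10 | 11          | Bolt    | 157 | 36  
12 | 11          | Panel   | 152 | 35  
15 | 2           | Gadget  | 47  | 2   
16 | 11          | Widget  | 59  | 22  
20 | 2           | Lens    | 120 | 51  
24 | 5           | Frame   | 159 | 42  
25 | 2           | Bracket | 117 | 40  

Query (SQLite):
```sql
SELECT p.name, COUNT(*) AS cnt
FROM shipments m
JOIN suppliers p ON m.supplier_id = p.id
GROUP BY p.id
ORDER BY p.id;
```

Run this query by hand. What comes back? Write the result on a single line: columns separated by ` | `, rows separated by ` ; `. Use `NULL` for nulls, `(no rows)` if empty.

Farid | 4 ; Chen | 1 ; Tara | 3 ; Hank | 1

Join each shipments row to its suppliers via supplier_id.
Group joined rows by suppliers.id; compute COUNT(*) per group.
  2: ids {3, 15, 20, 25} → COUNT(*)=4
  5: ids {24} → COUNT(*)=1
  11: ids {10, 12, 16} → COUNT(*)=3
  13: ids {7} → COUNT(*)=1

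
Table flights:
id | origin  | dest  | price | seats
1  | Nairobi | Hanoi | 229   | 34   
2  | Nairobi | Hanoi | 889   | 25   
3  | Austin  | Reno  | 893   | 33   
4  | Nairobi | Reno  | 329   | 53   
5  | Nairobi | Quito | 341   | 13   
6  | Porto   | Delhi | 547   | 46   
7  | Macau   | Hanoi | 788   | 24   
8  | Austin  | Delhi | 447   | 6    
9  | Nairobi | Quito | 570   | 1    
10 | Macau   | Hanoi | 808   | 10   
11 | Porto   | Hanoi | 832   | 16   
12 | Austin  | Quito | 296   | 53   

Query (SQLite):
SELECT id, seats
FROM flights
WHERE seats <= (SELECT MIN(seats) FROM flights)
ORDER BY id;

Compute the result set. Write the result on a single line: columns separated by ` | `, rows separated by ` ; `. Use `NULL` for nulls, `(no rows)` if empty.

9 | 1

Scalar subquery: MIN(seats) over all flights rows = 1.
Keep rows where seats <= that value.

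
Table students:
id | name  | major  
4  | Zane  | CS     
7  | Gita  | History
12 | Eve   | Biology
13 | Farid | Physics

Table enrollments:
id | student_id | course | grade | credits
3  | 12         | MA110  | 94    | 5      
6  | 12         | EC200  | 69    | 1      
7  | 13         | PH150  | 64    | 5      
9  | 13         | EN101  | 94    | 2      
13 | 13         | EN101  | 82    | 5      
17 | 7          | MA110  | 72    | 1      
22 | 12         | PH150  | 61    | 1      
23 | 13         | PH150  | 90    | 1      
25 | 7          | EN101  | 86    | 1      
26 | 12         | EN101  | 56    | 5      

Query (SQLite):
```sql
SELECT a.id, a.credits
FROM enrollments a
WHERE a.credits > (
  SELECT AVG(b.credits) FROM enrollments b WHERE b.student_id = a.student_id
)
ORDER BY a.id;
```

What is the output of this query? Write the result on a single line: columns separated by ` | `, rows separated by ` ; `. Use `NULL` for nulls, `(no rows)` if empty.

For each enrollments row a, compute AVG(credits) over rows sharing a.student_id.
Keep row a if a.credits > that per-group AVG.
  student_id=7: AVG(credits) = 1.0
  student_id=12: AVG(credits) = 3.0
  student_id=13: AVG(credits) = 3.25

3 | 5 ; 7 | 5 ; 13 | 5 ; 26 | 5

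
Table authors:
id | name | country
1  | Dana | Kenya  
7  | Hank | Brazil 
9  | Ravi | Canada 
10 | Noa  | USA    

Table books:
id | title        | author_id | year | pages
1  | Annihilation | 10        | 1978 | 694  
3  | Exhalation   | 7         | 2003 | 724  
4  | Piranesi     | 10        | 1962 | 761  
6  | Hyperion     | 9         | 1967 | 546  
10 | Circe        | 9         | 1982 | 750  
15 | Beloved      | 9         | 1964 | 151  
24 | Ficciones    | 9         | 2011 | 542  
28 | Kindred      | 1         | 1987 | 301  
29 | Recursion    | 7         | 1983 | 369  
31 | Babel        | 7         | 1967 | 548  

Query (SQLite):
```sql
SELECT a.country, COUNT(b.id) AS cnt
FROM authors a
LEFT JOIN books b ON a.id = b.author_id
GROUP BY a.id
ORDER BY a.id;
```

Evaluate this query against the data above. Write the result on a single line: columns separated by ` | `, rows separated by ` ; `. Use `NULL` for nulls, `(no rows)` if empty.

LEFT JOIN keeps every authors row; unmatched ones get NULL for books columns.
Group by authors.id and compute COUNT(b.id). COUNT(col) of an all-NULL group is 0.
  1: ids {28} → COUNT(b.id)=1
  7: ids {3, 29, 31} → COUNT(b.id)=3
  9: ids {6, 10, 15, 24} → COUNT(b.id)=4
  10: ids {1, 4} → COUNT(b.id)=2

Kenya | 1 ; Brazil | 3 ; Canada | 4 ; USA | 2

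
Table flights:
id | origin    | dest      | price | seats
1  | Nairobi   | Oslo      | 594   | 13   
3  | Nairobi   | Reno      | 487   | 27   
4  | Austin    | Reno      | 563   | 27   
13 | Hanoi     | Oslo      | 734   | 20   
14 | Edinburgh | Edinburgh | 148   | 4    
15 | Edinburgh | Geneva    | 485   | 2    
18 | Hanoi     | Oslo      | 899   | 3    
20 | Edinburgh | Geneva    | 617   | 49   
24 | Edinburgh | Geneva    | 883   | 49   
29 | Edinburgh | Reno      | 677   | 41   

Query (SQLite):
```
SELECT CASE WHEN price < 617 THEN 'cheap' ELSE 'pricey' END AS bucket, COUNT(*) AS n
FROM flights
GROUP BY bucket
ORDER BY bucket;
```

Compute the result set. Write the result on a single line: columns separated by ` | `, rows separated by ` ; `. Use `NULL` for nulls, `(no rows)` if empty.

cheap | 5 ; pricey | 5

Bucket rows by price < 617 → 'cheap' else 'pricey'; count each bucket.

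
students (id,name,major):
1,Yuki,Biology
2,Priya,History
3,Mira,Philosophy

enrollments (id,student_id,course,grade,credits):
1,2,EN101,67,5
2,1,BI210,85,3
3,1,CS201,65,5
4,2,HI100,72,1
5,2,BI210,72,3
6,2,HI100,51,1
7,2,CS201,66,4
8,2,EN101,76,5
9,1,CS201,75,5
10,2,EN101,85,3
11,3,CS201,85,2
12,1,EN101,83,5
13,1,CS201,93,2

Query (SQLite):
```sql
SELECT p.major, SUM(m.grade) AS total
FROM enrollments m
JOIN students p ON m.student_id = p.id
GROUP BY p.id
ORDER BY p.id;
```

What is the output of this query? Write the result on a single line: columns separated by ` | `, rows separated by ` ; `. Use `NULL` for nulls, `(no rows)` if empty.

Biology | 401 ; History | 489 ; Philosophy | 85

Join each enrollments row to its students via student_id.
Group joined rows by students.id; compute SUM(m.grade) per group.
  1: ids {2, 3, 9, 12, 13} → SUM(m.grade)=401
  2: ids {1, 4, 5, 6, 7, 8, 10} → SUM(m.grade)=489
  3: ids {11} → SUM(m.grade)=85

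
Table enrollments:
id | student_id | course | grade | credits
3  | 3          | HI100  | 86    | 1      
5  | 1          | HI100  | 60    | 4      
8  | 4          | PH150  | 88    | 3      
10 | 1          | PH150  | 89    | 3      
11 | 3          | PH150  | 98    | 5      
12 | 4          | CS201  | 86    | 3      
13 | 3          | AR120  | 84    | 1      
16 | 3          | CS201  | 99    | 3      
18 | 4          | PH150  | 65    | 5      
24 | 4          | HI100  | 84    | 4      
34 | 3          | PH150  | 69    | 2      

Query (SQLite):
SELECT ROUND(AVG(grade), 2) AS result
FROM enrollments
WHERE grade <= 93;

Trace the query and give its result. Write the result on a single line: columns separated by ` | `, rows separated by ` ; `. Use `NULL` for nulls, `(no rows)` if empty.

79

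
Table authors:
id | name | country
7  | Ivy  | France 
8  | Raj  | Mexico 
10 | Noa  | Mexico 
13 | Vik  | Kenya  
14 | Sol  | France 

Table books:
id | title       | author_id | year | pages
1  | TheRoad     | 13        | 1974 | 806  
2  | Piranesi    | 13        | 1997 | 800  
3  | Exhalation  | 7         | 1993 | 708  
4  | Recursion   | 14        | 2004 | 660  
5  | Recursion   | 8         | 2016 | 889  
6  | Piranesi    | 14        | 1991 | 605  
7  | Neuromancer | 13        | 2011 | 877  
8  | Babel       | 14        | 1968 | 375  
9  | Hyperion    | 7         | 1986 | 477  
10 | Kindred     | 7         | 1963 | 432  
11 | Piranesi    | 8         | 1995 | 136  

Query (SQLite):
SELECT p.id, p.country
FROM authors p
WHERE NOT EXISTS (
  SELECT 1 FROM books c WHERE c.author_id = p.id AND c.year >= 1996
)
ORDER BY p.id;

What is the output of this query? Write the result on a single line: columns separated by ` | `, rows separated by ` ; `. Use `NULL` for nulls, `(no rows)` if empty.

For each authors row, check whether any books with matching author_id has year >= 1996.
Keep rows where that is false.

7 | France ; 10 | Mexico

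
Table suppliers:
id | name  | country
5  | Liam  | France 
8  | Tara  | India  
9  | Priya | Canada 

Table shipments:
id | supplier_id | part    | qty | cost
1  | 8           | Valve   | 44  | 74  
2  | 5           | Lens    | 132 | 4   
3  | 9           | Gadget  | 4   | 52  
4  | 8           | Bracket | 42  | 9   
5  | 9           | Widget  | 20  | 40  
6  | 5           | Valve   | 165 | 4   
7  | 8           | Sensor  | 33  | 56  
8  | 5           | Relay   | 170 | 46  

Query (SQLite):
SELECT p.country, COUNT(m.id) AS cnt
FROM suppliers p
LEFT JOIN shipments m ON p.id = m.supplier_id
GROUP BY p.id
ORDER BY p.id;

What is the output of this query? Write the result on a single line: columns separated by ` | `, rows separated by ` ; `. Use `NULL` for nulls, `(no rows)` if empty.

France | 3 ; India | 3 ; Canada | 2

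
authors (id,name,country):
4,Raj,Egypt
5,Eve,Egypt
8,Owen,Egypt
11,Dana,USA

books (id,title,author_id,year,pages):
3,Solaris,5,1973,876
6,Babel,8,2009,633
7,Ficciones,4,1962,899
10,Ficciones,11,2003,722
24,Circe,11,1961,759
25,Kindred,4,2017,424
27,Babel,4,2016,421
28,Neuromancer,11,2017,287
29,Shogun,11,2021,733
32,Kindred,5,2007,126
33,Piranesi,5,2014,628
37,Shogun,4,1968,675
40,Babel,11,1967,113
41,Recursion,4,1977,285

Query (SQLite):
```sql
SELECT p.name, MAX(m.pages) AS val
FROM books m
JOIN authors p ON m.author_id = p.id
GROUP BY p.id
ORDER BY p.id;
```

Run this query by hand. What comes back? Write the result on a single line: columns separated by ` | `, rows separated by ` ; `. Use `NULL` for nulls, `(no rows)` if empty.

Join each books row to its authors via author_id.
Group joined rows by authors.id; compute MAX(m.pages) per group.
  4: ids {7, 25, 27, 37, 41} → MAX(m.pages)=899
  5: ids {3, 32, 33} → MAX(m.pages)=876
  8: ids {6} → MAX(m.pages)=633
  11: ids {10, 24, 28, 29, 40} → MAX(m.pages)=759

Raj | 899 ; Eve | 876 ; Owen | 633 ; Dana | 759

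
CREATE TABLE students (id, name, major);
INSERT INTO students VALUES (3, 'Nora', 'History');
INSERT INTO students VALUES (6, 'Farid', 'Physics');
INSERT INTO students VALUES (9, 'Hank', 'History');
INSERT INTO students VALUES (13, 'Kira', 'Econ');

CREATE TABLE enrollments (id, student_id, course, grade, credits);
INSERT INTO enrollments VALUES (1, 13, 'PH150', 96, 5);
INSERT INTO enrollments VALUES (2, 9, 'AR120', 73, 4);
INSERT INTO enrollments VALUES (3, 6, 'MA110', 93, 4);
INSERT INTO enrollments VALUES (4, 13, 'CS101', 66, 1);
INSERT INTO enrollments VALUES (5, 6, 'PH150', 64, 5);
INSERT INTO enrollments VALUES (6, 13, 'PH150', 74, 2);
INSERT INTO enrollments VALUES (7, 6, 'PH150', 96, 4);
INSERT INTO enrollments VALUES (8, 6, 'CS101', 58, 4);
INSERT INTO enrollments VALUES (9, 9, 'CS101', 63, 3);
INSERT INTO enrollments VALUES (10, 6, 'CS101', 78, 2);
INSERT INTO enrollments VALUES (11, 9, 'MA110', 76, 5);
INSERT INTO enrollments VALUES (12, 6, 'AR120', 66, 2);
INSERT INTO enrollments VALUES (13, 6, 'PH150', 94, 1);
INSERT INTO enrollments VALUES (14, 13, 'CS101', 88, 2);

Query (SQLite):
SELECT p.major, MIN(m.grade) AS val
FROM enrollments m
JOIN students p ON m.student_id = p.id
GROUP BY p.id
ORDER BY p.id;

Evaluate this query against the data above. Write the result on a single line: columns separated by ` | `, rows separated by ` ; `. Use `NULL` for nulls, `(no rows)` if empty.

Physics | 58 ; History | 63 ; Econ | 66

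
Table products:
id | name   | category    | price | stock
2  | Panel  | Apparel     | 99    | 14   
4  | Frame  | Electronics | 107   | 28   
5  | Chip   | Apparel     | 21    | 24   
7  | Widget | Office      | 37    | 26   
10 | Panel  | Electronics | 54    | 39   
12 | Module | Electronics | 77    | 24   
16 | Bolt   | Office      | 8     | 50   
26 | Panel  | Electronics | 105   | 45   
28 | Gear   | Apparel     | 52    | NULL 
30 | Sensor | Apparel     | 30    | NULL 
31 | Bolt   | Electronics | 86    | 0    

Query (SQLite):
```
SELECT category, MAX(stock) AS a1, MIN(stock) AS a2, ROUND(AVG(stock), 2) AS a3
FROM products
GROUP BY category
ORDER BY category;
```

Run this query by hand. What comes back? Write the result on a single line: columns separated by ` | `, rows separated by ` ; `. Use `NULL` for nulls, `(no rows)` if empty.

Apparel | 24 | 14 | 19 ; Electronics | 45 | 0 | 27.2 ; Office | 50 | 26 | 38

Group products by category.
Per group compute: MAX(stock), MIN(stock), ROUND(AVG(stock), 2).
  Apparel: ids {2, 5, 28, 30} → MAX(stock)=24, MIN(stock)=14, ROUND(AVG(stock), 2)=19
  Electronics: ids {4, 10, 12, 26, 31} → MAX(stock)=45, MIN(stock)=0, ROUND(AVG(stock), 2)=27.2
  Office: ids {7, 16} → MAX(stock)=50, MIN(stock)=26, ROUND(AVG(stock), 2)=38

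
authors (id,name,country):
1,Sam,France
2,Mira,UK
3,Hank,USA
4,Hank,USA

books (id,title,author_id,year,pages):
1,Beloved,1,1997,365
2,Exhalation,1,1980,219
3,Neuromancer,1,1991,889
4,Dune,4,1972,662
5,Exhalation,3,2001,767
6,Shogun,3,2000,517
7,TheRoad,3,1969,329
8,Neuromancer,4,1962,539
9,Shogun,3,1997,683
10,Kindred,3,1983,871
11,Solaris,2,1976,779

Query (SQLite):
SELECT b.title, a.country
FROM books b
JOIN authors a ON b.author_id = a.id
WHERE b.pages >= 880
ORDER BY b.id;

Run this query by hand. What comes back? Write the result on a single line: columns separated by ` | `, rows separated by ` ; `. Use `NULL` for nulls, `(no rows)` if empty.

Each books row matches the authors row where author_id = authors.id.
Then keep rows with b.pages >= 880.

Neuromancer | France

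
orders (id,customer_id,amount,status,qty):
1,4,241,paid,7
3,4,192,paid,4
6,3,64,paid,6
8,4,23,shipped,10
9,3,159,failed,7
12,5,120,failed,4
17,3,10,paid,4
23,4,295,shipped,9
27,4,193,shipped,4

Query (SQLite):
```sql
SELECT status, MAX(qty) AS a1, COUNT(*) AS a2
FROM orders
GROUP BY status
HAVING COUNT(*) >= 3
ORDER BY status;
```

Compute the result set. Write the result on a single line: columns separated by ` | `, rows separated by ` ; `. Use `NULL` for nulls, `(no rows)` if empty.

paid | 7 | 4 ; shipped | 10 | 3

Group orders by status.
Per group compute: MAX(qty), COUNT(*).
HAVING: drop groups with fewer than 3 rows.
  failed: ids {9, 12} → MAX(qty)=7, COUNT(*)=2
  paid: ids {1, 3, 6, 17} → MAX(qty)=7, COUNT(*)=4
  shipped: ids {8, 23, 27} → MAX(qty)=10, COUNT(*)=3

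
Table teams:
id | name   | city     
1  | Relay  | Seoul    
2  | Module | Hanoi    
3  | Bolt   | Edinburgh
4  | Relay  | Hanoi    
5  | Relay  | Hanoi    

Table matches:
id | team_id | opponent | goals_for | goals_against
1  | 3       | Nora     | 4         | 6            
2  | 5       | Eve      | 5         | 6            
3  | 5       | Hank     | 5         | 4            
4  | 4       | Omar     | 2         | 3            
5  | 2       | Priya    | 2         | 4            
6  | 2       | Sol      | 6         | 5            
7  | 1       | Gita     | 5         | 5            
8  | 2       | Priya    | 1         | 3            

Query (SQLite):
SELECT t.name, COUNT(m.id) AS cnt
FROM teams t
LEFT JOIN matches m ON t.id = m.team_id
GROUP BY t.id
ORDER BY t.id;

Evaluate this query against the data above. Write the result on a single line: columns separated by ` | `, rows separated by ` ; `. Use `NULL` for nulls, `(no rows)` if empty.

LEFT JOIN keeps every teams row; unmatched ones get NULL for matches columns.
Group by teams.id and compute COUNT(m.id). COUNT(col) of an all-NULL group is 0.
  1: ids {7} → COUNT(m.id)=1
  2: ids {5, 6, 8} → COUNT(m.id)=3
  3: ids {1} → COUNT(m.id)=1
  4: ids {4} → COUNT(m.id)=1
  5: ids {2, 3} → COUNT(m.id)=2

Relay | 1 ; Module | 3 ; Bolt | 1 ; Relay | 1 ; Relay | 2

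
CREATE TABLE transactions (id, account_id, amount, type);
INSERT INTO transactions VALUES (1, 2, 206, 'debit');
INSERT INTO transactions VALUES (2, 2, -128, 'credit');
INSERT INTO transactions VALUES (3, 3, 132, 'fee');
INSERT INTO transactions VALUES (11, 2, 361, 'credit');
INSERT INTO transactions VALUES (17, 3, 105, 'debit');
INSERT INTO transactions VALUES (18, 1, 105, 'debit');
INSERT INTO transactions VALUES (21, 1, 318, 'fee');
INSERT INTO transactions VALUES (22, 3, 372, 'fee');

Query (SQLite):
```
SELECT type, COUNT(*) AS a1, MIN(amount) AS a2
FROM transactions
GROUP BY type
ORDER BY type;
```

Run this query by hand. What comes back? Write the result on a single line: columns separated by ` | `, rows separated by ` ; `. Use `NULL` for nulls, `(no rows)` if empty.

Group transactions by type.
Per group compute: COUNT(*), MIN(amount).
  credit: ids {2, 11} → COUNT(*)=2, MIN(amount)=-128
  debit: ids {1, 17, 18} → COUNT(*)=3, MIN(amount)=105
  fee: ids {3, 21, 22} → COUNT(*)=3, MIN(amount)=132

credit | 2 | -128 ; debit | 3 | 105 ; fee | 3 | 132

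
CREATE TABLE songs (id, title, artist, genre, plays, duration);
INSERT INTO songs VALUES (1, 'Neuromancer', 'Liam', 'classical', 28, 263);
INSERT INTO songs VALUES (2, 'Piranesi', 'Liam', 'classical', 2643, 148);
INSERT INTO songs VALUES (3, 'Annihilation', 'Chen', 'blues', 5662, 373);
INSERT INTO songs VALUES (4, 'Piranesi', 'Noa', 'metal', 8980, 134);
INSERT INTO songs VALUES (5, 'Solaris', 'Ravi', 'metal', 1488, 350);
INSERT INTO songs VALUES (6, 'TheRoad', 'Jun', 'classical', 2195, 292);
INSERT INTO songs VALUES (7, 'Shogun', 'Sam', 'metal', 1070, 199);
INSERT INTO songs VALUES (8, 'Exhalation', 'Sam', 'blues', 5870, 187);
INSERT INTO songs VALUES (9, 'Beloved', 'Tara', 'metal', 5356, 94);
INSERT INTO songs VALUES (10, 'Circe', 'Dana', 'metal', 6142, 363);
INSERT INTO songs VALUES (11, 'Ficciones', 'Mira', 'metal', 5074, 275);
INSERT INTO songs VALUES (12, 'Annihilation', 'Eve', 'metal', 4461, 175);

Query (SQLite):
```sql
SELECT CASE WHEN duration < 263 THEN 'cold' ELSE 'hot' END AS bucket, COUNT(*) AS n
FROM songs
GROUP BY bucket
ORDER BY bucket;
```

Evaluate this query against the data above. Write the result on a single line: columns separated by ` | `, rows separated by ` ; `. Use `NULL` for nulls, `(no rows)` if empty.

cold | 6 ; hot | 6

Bucket rows by duration < 263 → 'cold' else 'hot'; count each bucket.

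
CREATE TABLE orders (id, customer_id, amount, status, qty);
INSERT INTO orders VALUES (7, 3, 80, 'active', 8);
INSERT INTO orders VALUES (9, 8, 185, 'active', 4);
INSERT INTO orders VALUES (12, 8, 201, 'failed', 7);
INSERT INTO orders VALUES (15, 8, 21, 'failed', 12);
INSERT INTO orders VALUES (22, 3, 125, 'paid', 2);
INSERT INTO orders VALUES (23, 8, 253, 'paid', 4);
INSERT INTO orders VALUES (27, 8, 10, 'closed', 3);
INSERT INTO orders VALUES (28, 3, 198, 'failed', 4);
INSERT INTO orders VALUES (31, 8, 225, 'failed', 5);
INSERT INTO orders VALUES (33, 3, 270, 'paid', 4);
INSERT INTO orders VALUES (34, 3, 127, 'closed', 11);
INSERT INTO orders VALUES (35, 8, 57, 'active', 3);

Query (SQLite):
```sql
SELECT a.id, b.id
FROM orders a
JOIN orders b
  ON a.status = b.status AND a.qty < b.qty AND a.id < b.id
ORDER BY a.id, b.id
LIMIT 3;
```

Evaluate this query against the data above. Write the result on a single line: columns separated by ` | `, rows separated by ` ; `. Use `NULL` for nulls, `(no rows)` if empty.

12 | 15 ; 22 | 23 ; 22 | 33

Pairs (a,b) with same status, a.qty < b.qty, a.id < b.id.
status groups: active:{7,9,35} closed:{27,34} failed:{12,15,28,31} paid:{22,23,33}
Ordered by (a.id, b.id); first 3.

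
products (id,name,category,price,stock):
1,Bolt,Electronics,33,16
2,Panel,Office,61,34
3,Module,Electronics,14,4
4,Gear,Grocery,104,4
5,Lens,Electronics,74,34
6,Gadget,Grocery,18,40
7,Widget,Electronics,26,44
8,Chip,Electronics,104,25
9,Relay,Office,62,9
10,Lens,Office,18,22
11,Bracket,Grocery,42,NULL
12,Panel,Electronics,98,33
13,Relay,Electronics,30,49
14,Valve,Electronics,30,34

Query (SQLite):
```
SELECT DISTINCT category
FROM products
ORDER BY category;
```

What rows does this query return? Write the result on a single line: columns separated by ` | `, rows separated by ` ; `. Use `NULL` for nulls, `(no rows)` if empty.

Collect distinct category values from products.

Electronics ; Grocery ; Office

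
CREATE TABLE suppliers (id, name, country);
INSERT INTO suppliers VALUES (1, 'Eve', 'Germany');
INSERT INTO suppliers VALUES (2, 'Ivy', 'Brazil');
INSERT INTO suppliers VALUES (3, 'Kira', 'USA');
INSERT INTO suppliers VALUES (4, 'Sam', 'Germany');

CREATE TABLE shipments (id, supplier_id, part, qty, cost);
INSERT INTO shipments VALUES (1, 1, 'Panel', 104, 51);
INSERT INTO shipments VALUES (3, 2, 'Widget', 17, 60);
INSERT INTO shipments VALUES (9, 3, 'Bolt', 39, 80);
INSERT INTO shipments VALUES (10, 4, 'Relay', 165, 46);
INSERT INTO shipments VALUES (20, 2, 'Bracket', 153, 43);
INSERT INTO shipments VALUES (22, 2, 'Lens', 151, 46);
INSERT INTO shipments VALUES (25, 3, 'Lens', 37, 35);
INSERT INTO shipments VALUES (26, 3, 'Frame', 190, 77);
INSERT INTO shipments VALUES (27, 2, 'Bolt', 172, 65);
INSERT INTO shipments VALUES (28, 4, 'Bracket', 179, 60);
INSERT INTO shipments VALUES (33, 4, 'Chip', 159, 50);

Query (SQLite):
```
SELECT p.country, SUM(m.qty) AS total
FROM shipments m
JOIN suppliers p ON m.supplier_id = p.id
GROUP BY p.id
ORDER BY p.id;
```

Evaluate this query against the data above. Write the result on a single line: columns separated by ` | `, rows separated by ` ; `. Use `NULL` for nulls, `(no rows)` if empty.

Germany | 104 ; Brazil | 493 ; USA | 266 ; Germany | 503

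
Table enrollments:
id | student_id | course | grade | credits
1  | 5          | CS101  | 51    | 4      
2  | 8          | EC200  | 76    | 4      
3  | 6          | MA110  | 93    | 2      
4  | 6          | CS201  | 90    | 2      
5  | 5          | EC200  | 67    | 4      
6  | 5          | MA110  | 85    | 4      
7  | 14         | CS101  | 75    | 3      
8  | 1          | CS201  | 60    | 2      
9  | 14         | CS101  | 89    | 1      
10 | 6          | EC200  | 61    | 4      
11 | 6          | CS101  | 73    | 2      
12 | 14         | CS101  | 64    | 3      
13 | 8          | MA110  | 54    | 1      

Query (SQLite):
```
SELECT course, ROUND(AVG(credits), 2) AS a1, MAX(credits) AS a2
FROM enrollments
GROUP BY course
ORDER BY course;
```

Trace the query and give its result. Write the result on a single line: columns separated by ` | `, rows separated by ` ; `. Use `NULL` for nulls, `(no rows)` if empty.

CS101 | 2.6 | 4 ; CS201 | 2 | 2 ; EC200 | 4 | 4 ; MA110 | 2.33 | 4

Group enrollments by course.
Per group compute: ROUND(AVG(credits), 2), MAX(credits).
  CS101: ids {1, 7, 9, 11, 12} → ROUND(AVG(credits), 2)=2.6, MAX(credits)=4
  CS201: ids {4, 8} → ROUND(AVG(credits), 2)=2, MAX(credits)=2
  EC200: ids {2, 5, 10} → ROUND(AVG(credits), 2)=4, MAX(credits)=4
  MA110: ids {3, 6, 13} → ROUND(AVG(credits), 2)=2.33, MAX(credits)=4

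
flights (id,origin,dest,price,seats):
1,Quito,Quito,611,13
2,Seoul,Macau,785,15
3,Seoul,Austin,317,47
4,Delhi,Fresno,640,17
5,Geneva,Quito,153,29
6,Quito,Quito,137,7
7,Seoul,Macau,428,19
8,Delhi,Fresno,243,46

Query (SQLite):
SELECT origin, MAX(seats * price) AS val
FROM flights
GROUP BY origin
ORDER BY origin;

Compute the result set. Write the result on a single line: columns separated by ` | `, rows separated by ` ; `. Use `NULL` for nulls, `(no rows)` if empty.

For each row compute seats * price.
Group by origin; take MAX of the expression per group.
  Delhi: ids {4, 8} → MAX(seats * price)=11178
  Geneva: ids {5} → MAX(seats * price)=4437
  Quito: ids {1, 6} → MAX(seats * price)=7943
  Seoul: ids {2, 3, 7} → MAX(seats * price)=14899

Delhi | 11178 ; Geneva | 4437 ; Quito | 7943 ; Seoul | 14899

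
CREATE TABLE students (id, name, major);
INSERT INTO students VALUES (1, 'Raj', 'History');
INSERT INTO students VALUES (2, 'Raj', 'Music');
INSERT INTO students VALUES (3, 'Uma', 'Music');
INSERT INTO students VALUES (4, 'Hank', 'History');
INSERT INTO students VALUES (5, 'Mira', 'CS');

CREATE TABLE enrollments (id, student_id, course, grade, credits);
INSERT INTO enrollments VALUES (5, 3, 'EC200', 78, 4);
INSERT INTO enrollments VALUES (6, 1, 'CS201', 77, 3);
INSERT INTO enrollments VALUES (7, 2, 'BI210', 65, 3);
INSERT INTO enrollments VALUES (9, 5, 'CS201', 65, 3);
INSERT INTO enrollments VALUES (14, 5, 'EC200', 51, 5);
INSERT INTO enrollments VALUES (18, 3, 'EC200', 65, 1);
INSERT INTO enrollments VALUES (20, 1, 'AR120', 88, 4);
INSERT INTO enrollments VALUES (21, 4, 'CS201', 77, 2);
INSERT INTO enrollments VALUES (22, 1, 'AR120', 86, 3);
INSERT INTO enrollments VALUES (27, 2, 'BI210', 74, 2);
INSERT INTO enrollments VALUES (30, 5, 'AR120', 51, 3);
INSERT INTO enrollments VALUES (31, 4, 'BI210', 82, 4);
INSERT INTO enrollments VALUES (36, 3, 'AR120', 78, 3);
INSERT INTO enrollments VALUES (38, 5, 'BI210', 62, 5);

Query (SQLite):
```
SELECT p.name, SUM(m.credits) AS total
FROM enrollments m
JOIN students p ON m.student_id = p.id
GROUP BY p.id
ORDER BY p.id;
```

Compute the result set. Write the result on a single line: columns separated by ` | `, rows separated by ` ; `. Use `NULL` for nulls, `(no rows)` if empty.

Raj | 10 ; Raj | 5 ; Uma | 8 ; Hank | 6 ; Mira | 16

Join each enrollments row to its students via student_id.
Group joined rows by students.id; compute SUM(m.credits) per group.
  1: ids {6, 20, 22} → SUM(m.credits)=10
  2: ids {7, 27} → SUM(m.credits)=5
  3: ids {5, 18, 36} → SUM(m.credits)=8
  4: ids {21, 31} → SUM(m.credits)=6
  5: ids {9, 14, 30, 38} → SUM(m.credits)=16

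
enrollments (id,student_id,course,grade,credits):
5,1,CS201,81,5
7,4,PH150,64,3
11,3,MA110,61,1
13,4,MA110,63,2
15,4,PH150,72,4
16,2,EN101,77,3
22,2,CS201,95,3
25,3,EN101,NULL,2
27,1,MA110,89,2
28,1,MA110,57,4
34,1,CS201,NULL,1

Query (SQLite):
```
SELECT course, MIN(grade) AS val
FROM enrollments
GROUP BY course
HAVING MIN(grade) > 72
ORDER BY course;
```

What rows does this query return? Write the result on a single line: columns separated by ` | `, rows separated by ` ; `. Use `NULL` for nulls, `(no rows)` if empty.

CS201 | 81 ; EN101 | 77

Partition enrollments by course; compute MIN(grade) within each group.
HAVING: keep groups where MIN(grade) > 72.
  CS201: ids {5, 22, 34} → MIN(grade)=81
  EN101: ids {16, 25} → MIN(grade)=77
  MA110: ids {11, 13, 27, 28} → MIN(grade)=57
  PH150: ids {7, 15} → MIN(grade)=64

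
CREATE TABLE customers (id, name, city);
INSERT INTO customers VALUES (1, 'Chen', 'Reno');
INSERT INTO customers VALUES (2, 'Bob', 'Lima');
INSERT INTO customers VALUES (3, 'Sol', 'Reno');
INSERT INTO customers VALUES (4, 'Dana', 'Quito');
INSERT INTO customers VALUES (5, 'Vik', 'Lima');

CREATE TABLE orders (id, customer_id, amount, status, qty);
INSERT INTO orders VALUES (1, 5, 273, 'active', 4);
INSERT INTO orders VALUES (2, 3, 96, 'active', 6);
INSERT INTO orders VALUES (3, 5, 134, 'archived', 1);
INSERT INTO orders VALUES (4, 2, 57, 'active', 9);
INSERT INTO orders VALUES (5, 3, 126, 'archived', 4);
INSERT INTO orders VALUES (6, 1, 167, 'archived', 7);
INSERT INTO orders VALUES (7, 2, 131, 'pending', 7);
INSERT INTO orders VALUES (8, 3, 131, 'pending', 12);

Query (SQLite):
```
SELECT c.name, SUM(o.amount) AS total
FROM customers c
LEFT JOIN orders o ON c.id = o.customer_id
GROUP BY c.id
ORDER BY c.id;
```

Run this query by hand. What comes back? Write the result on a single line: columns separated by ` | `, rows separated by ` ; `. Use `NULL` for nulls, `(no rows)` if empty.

Chen | 167 ; Bob | 188 ; Sol | 353 ; Dana | NULL ; Vik | 407

LEFT JOIN keeps every customers row; unmatched ones get NULL for orders columns.
Group by customers.id and compute SUM(o.amount). SUM over an all-NULL group is NULL.
  1: ids {6} → SUM(o.amount)=167
  2: ids {4, 7} → SUM(o.amount)=188
  3: ids {2, 5, 8} → SUM(o.amount)=353
  4: ids {—} → SUM(o.amount)=NULL
  5: ids {1, 3} → SUM(o.amount)=407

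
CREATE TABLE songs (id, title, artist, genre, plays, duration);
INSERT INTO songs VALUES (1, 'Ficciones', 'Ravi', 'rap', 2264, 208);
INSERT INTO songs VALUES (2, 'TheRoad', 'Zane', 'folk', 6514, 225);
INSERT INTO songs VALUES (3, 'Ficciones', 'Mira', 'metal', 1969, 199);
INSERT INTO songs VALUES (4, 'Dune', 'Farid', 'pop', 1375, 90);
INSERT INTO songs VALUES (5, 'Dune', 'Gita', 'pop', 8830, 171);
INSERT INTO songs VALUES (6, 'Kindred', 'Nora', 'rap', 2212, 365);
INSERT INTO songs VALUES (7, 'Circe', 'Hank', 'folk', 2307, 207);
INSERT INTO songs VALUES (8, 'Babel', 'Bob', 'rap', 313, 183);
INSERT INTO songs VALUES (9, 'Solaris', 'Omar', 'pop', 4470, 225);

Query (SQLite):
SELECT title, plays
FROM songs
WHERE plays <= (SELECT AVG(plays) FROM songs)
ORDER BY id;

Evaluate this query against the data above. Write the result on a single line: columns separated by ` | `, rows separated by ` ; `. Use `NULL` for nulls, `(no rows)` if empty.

Scalar subquery: AVG(plays) over all songs rows = 3361.555556 (≈; comparison uses full precision).
Keep rows where plays <= that value.

Ficciones | 2264 ; Ficciones | 1969 ; Dune | 1375 ; Kindred | 2212 ; Circe | 2307 ; Babel | 313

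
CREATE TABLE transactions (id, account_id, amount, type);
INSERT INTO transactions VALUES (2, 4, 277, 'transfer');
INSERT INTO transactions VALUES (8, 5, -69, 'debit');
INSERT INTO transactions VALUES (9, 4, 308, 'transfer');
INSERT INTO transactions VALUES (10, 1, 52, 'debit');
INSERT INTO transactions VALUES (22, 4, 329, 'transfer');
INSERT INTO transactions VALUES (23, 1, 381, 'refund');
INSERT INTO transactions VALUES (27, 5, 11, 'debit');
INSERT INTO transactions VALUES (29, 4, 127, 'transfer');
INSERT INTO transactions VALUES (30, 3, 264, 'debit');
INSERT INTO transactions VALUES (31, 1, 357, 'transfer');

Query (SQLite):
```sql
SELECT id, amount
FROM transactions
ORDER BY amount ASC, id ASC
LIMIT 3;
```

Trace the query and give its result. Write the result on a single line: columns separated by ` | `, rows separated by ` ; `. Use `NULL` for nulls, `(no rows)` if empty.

8 | -69 ; 27 | 11 ; 10 | 52

Sort by amount asc, tiebreak id asc: (-69, id=8), (11, id=27), (52, id=10), (127, id=29), (264, id=30), (277, id=2) …. Take first 3.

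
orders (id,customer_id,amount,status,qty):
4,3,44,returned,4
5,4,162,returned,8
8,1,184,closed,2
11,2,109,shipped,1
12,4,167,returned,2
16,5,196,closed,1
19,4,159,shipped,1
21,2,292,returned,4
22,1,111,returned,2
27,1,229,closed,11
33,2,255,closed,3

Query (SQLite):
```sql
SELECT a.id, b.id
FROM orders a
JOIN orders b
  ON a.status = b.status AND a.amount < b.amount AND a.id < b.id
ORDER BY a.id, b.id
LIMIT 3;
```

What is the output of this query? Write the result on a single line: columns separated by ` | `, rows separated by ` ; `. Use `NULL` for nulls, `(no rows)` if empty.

4 | 5 ; 4 | 12 ; 4 | 21

Pairs (a,b) with same status, a.amount < b.amount, a.id < b.id.
status groups: closed:{8,16,27,33} returned:{4,5,12,21,22} shipped:{11,19}
Ordered by (a.id, b.id); first 3.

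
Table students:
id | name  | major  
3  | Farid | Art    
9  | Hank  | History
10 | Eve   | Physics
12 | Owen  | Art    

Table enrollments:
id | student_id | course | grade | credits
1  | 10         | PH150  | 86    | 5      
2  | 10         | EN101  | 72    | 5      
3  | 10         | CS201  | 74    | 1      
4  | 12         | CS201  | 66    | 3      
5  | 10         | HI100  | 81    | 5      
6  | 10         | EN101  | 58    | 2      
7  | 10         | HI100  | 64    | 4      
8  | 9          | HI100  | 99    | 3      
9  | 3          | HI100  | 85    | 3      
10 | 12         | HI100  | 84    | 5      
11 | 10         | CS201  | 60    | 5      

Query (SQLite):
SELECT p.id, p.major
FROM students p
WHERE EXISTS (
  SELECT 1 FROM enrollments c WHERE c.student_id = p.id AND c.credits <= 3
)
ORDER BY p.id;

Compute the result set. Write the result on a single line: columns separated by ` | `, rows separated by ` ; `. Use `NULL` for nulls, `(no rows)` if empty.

For each students row, check whether any enrollments with matching student_id has credits <= 3.
Keep rows where that is true.

3 | Art ; 9 | History ; 10 | Physics ; 12 | Art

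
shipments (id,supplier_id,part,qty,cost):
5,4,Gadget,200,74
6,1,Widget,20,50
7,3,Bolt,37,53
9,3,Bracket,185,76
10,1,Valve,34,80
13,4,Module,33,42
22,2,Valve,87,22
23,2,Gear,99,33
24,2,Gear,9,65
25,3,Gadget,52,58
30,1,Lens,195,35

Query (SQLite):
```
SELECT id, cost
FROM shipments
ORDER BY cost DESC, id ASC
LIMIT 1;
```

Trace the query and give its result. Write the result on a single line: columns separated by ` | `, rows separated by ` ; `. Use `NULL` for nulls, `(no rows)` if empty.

10 | 80

Sort by cost desc, tiebreak id asc: (80, id=10), (76, id=9), (74, id=5), (65, id=24) …. Take first 1.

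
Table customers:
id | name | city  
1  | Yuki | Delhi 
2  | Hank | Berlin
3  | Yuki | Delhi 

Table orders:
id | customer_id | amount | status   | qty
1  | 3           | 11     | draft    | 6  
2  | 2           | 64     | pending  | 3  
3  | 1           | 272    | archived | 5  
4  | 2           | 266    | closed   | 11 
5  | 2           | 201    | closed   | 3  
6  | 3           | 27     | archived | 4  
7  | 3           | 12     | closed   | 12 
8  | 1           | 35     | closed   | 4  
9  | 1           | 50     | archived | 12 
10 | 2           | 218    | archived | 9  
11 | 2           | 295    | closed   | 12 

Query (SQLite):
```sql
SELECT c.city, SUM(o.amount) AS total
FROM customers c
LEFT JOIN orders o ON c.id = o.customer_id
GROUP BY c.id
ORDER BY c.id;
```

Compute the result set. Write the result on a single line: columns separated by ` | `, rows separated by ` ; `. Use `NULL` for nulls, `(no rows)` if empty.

Delhi | 357 ; Berlin | 1044 ; Delhi | 50

LEFT JOIN keeps every customers row; unmatched ones get NULL for orders columns.
Group by customers.id and compute SUM(o.amount). SUM over an all-NULL group is NULL.
  1: ids {3, 8, 9} → SUM(o.amount)=357
  2: ids {2, 4, 5, 10, 11} → SUM(o.amount)=1044
  3: ids {1, 6, 7} → SUM(o.amount)=50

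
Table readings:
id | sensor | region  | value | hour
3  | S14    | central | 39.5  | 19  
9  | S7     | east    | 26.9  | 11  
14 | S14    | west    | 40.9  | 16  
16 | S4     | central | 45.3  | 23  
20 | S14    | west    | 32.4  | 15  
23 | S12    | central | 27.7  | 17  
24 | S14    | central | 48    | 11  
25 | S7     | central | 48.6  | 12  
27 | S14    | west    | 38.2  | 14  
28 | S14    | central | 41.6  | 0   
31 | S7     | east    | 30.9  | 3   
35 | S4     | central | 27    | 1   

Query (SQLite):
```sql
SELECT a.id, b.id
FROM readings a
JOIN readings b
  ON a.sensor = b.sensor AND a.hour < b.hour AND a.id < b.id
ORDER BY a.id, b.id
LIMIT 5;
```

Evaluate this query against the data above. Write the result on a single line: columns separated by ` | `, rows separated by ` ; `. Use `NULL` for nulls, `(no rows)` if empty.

Pairs (a,b) with same sensor, a.hour < b.hour, a.id < b.id.
sensor groups: S12:{23} S14:{3,14,20,24,27,28} S4:{16,35} S7:{9,25,31}
Ordered by (a.id, b.id); first 5.

9 | 25 ; 24 | 27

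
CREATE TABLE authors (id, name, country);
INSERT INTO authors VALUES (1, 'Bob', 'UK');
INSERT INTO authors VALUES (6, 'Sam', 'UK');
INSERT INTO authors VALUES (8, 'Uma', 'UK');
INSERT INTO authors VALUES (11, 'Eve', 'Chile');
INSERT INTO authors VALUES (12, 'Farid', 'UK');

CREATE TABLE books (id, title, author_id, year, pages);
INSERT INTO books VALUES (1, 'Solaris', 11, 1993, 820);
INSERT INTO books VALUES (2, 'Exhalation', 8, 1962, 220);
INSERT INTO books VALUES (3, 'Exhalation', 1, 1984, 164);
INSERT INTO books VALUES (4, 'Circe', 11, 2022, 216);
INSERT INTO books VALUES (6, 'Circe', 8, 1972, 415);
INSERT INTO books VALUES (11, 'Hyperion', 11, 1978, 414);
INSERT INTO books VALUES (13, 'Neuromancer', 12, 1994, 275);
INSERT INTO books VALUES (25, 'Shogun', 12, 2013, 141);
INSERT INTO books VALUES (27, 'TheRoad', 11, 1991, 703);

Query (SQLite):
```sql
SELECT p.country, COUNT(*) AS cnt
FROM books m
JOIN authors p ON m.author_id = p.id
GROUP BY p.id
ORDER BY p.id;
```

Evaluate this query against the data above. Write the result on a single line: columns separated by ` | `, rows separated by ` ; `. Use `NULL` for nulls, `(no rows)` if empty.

UK | 1 ; UK | 2 ; Chile | 4 ; UK | 2

Join each books row to its authors via author_id.
Group joined rows by authors.id; compute COUNT(*) per group.
  1: ids {3} → COUNT(*)=1
  8: ids {2, 6} → COUNT(*)=2
  11: ids {1, 4, 11, 27} → COUNT(*)=4
  12: ids {13, 25} → COUNT(*)=2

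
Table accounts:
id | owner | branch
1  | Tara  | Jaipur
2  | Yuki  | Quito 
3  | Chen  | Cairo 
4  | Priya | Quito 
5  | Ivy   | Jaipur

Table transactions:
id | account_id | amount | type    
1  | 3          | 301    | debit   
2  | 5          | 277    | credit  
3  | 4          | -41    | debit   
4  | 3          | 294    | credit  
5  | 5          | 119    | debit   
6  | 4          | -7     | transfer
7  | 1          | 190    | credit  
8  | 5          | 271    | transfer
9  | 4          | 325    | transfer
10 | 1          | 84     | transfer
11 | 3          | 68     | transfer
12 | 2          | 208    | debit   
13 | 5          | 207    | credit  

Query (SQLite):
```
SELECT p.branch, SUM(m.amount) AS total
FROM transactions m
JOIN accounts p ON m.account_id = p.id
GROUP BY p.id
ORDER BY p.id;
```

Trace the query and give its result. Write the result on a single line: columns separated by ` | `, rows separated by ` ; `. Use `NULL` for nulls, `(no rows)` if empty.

Jaipur | 274 ; Quito | 208 ; Cairo | 663 ; Quito | 277 ; Jaipur | 874

Join each transactions row to its accounts via account_id.
Group joined rows by accounts.id; compute SUM(m.amount) per group.
  1: ids {7, 10} → SUM(m.amount)=274
  2: ids {12} → SUM(m.amount)=208
  3: ids {1, 4, 11} → SUM(m.amount)=663
  4: ids {3, 6, 9} → SUM(m.amount)=277
  5: ids {2, 5, 8, 13} → SUM(m.amount)=874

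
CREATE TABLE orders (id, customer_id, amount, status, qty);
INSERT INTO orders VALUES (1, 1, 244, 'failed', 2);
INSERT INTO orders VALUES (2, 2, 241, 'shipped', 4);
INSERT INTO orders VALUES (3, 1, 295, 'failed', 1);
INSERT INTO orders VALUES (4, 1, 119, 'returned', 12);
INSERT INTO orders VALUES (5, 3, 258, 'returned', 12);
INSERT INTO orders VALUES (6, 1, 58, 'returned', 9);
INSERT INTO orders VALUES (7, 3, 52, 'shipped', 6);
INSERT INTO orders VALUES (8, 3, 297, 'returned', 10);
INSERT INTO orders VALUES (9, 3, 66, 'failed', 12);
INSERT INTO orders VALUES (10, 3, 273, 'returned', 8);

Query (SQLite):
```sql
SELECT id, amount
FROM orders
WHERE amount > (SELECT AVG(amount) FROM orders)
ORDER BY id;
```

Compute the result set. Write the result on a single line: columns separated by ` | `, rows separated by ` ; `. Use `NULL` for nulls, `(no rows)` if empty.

Scalar subquery: AVG(amount) over all orders rows = 190.3.
Keep rows where amount > that value.

1 | 244 ; 2 | 241 ; 3 | 295 ; 5 | 258 ; 8 | 297 ; 10 | 273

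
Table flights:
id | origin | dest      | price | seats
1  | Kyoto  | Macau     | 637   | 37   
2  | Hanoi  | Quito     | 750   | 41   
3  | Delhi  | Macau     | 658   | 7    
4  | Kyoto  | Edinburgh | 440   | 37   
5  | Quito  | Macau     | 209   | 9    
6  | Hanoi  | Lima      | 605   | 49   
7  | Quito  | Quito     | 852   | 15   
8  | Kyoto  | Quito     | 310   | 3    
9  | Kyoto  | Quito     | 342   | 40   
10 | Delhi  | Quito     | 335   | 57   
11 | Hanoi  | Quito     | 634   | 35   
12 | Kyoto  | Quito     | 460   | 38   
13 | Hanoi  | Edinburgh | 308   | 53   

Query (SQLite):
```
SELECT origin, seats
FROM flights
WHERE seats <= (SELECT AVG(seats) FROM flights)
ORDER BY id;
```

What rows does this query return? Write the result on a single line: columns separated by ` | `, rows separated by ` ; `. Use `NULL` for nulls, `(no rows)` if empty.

Scalar subquery: AVG(seats) over all flights rows = 32.384615 (≈; comparison uses full precision).
Keep rows where seats <= that value.

Delhi | 7 ; Quito | 9 ; Quito | 15 ; Kyoto | 3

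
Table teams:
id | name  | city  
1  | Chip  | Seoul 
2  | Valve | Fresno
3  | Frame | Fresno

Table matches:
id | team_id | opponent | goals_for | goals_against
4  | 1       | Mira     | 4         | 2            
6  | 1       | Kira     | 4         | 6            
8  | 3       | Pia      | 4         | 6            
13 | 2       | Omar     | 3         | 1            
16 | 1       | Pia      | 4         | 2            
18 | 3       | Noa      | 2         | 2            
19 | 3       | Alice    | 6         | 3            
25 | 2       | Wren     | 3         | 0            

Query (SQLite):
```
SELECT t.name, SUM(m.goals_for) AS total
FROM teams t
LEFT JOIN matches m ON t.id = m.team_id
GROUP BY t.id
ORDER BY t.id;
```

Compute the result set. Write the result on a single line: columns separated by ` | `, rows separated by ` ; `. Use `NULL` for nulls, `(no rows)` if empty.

Chip | 12 ; Valve | 6 ; Frame | 12

LEFT JOIN keeps every teams row; unmatched ones get NULL for matches columns.
Group by teams.id and compute SUM(m.goals_for). SUM over an all-NULL group is NULL.
  1: ids {4, 6, 16} → SUM(m.goals_for)=12
  2: ids {13, 25} → SUM(m.goals_for)=6
  3: ids {8, 18, 19} → SUM(m.goals_for)=12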